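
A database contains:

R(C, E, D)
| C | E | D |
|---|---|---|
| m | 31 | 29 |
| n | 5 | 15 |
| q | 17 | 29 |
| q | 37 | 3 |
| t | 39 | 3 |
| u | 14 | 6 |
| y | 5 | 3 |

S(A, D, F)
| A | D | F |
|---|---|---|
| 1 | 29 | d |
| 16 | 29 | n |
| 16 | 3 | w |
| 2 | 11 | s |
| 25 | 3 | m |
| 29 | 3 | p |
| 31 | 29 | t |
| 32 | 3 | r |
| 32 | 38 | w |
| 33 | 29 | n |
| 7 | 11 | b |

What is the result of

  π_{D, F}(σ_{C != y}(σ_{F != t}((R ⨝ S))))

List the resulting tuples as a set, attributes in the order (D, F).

{(29, d), (29, n), (3, m), (3, p), (3, r), (3, w)}

R ⋈ S (natural join on D): {(m, 31, 29, 1, d), (m, 31, 29, 16, n), (m, 31, 29, 31, t), (m, 31, 29, 33, n), (q, 17, 29, 1, d), (q, 17, 29, 16, n), (q, 17, 29, 31, t), (q, 17, 29, 33, n), (q, 37, 3, 16, w), (q, 37, 3, 25, m), (q, 37, 3, 29, p), (q, 37, 3, 32, r), (t, 39, 3, 16, w), (t, 39, 3, 25, m), (t, 39, 3, 29, p), (t, 39, 3, 32, r), (y, 5, 3, 16, w), (y, 5, 3, 25, m), (y, 5, 3, 29, p), (y, 5, 3, 32, r)}
σ[F != t]: keep tuples satisfying F != t → {(m, 31, 29, 1, d), (m, 31, 29, 16, n), (m, 31, 29, 33, n), (q, 17, 29, 1, d), (q, 17, 29, 16, n), (q, 17, 29, 33, n), (q, 37, 3, 16, w), (q, 37, 3, 25, m), (q, 37, 3, 29, p), (q, 37, 3, 32, r), (t, 39, 3, 16, w), (t, 39, 3, 25, m), (t, 39, 3, 29, p), (t, 39, 3, 32, r), (y, 5, 3, 16, w), (y, 5, 3, 25, m), (y, 5, 3, 29, p), (y, 5, 3, 32, r)}
σ[C != y]: keep tuples satisfying C != y → {(m, 31, 29, 1, d), (m, 31, 29, 16, n), (m, 31, 29, 33, n), (q, 17, 29, 1, d), (q, 17, 29, 16, n), (q, 17, 29, 33, n), (q, 37, 3, 16, w), (q, 37, 3, 25, m), (q, 37, 3, 29, p), (q, 37, 3, 32, r), (t, 39, 3, 16, w), (t, 39, 3, 25, m), (t, 39, 3, 29, p), (t, 39, 3, 32, r)}
π_{D, F} gives {(29, d), (29, n), (3, m), (3, p), (3, r), (3, w)} (8 duplicate(s) eliminated).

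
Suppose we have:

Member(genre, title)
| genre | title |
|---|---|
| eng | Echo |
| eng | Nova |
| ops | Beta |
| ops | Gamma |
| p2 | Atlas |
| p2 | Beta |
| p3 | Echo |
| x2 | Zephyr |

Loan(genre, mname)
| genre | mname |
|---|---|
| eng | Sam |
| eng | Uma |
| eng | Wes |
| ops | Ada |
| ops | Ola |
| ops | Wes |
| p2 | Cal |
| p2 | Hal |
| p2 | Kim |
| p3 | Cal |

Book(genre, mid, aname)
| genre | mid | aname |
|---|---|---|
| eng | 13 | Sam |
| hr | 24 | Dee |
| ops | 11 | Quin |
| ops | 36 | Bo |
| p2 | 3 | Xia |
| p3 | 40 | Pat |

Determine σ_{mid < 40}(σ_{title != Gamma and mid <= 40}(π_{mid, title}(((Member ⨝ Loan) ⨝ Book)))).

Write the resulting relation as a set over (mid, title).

{(11, Beta), (13, Echo), (13, Nova), (3, Atlas), (3, Beta), (36, Beta)}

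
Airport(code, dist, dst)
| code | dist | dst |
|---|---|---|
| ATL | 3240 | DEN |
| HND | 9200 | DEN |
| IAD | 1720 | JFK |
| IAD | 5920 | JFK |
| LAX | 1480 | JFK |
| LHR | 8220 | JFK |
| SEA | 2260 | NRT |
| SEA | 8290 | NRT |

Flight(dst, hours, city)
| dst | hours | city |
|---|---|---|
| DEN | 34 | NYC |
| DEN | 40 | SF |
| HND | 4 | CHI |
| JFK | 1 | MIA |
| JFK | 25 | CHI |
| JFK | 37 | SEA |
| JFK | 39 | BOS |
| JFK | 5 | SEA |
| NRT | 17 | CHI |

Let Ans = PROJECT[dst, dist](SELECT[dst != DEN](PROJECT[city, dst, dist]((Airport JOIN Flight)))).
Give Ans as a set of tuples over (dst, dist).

{(JFK, 1480), (JFK, 1720), (JFK, 5920), (JFK, 8220), (NRT, 2260), (NRT, 8290)}

Airport ⋈ Flight (natural join on dst): {(ATL, 3240, DEN, 34, NYC), (ATL, 3240, DEN, 40, SF), (HND, 9200, DEN, 34, NYC), (HND, 9200, DEN, 40, SF), (IAD, 1720, JFK, 1, MIA), (IAD, 1720, JFK, 25, CHI), (IAD, 1720, JFK, 37, SEA), (IAD, 1720, JFK, 39, BOS), (IAD, 1720, JFK, 5, SEA), (IAD, 5920, JFK, 1, MIA), (IAD, 5920, JFK, 25, CHI), (IAD, 5920, JFK, 37, SEA), (IAD, 5920, JFK, 39, BOS), (IAD, 5920, JFK, 5, SEA), (LAX, 1480, JFK, 1, MIA), (LAX, 1480, JFK, 25, CHI), (LAX, 1480, JFK, 37, SEA), (LAX, 1480, JFK, 39, BOS), (LAX, 1480, JFK, 5, SEA), (LHR, 8220, JFK, 1, MIA), (LHR, 8220, JFK, 25, CHI), (LHR, 8220, JFK, 37, SEA), (LHR, 8220, JFK, 39, BOS), (LHR, 8220, JFK, 5, SEA), (SEA, 2260, NRT, 17, CHI), (SEA, 8290, NRT, 17, CHI)}
π[city, dst, dist]: project onto (city, dst, dist) (4 duplicate(s) eliminated) → {(BOS, JFK, 1480), (BOS, JFK, 1720), (BOS, JFK, 5920), (BOS, JFK, 8220), (CHI, JFK, 1480), (CHI, JFK, 1720), (CHI, JFK, 5920), (CHI, JFK, 8220), (CHI, NRT, 2260), (CHI, NRT, 8290), (MIA, JFK, 1480), (MIA, JFK, 1720), (MIA, JFK, 5920), (MIA, JFK, 8220), (NYC, DEN, 3240), (NYC, DEN, 9200), (SEA, JFK, 1480), (SEA, JFK, 1720), (SEA, JFK, 5920), (SEA, JFK, 8220), (SF, DEN, 3240), (SF, DEN, 9200)}
Selection dst != DEN: {(BOS, JFK, 1480), (BOS, JFK, 1720), (BOS, JFK, 5920), (BOS, JFK, 8220), (CHI, JFK, 1480), (CHI, JFK, 1720), (CHI, JFK, 5920), (CHI, JFK, 8220), (CHI, NRT, 2260), (CHI, NRT, 8290), (MIA, JFK, 1480), (MIA, JFK, 1720), (MIA, JFK, 5920), (MIA, JFK, 8220), (SEA, JFK, 1480), (SEA, JFK, 1720), (SEA, JFK, 5920), (SEA, JFK, 8220)}
π[dst, dist]: project onto (dst, dist) (12 duplicate(s) eliminated) → {(JFK, 1480), (JFK, 1720), (JFK, 5920), (JFK, 8220), (NRT, 2260), (NRT, 8290)}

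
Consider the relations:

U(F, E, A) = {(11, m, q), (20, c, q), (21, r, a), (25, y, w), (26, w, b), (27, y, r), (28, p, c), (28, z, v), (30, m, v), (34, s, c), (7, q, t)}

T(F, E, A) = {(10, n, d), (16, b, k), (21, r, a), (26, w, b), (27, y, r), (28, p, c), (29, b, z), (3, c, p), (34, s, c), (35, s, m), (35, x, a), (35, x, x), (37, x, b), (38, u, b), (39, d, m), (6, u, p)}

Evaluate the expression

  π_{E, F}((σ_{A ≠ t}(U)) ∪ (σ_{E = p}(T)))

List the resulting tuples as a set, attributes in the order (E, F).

{(c, 20), (m, 11), (m, 30), (p, 28), (r, 21), (s, 34), (w, 26), (y, 25), (y, 27), (z, 28)}

Apply σ_{A ≠ t}; surviving tuples: {(11, m, q), (20, c, q), (21, r, a), (25, y, w), (26, w, b), (27, y, r), (28, p, c), (28, z, v), (30, m, v), (34, s, c)}
Apply σ_{E = p}; surviving tuples: {(28, p, c)}
Union: {(11, m, q), (20, c, q), (21, r, a), (25, y, w), (26, w, b), (27, y, r), (28, p, c), (28, z, v), (30, m, v), (34, s, c)} with {(28, p, c)} → {(11, m, q), (20, c, q), (21, r, a), (25, y, w), (26, w, b), (27, y, r), (28, p, c), (28, z, v), (30, m, v), (34, s, c)}
π[E, F]: project onto (E, F) → {(c, 20), (m, 11), (m, 30), (p, 28), (r, 21), (s, 34), (w, 26), (y, 25), (y, 27), (z, 28)}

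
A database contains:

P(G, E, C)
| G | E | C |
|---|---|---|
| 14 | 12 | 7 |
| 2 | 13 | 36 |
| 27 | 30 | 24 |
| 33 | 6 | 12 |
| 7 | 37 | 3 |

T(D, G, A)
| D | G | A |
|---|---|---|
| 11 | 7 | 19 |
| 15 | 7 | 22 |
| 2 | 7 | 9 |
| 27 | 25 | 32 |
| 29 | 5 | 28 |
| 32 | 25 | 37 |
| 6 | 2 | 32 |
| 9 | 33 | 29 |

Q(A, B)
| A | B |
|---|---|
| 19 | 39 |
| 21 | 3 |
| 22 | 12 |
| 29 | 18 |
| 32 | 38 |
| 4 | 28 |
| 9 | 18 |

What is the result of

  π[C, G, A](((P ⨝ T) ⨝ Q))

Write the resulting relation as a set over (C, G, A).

{(12, 33, 29), (3, 7, 19), (3, 7, 22), (3, 7, 9), (36, 2, 32)}

Natural join on G: {(2, 13, 36, 6, 32), (33, 6, 12, 9, 29), (7, 37, 3, 11, 19), (7, 37, 3, 15, 22), (7, 37, 3, 2, 9)}
Natural join on A: {(2, 13, 36, 6, 32, 38), (33, 6, 12, 9, 29, 18), (7, 37, 3, 11, 19, 39), (7, 37, 3, 15, 22, 12), (7, 37, 3, 2, 9, 18)}
Projecting to C, G, A: {(12, 33, 29), (3, 7, 19), (3, 7, 22), (3, 7, 9), (36, 2, 32)}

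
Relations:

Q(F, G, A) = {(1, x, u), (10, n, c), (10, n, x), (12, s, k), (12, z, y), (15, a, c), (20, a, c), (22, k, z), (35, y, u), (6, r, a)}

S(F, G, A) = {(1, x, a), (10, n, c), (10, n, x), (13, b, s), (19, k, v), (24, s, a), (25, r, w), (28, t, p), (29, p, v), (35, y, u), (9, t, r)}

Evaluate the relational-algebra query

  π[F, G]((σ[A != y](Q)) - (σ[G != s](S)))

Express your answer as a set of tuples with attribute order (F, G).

Selection A != y: {(1, x, u), (10, n, c), (10, n, x), (12, s, k), (15, a, c), (20, a, c), (22, k, z), (35, y, u), (6, r, a)}
Selection G != s: {(1, x, a), (10, n, c), (10, n, x), (13, b, s), (19, k, v), (25, r, w), (28, t, p), (29, p, v), (35, y, u), (9, t, r)}
Set difference of the two operands is {(1, x, u), (12, s, k), (15, a, c), (20, a, c), (22, k, z), (6, r, a)}.
Keep only column(s) F, G: {(1, x), (12, s), (15, a), (20, a), (22, k), (6, r)}

{(1, x), (12, s), (15, a), (20, a), (22, k), (6, r)}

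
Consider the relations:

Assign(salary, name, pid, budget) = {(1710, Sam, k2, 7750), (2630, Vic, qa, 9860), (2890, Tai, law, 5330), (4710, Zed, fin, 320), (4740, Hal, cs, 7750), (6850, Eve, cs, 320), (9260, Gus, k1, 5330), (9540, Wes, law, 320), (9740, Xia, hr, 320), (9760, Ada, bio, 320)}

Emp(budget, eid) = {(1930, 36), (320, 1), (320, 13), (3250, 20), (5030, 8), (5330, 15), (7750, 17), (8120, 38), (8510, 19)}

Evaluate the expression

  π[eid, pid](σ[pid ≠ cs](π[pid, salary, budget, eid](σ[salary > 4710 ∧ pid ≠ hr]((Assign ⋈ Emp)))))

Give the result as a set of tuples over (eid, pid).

{(1, bio), (1, law), (13, bio), (13, law), (15, k1)}

Joining Assign and Emp on budget yields {(1710, Sam, k2, 7750, 17), (2890, Tai, law, 5330, 15), (4710, Zed, fin, 320, 1), (4710, Zed, fin, 320, 13), (4740, Hal, cs, 7750, 17), (6850, Eve, cs, 320, 1), (6850, Eve, cs, 320, 13), (9260, Gus, k1, 5330, 15), (9540, Wes, law, 320, 1), (9540, Wes, law, 320, 13), (9740, Xia, hr, 320, 1), (9740, Xia, hr, 320, 13), (9760, Ada, bio, 320, 1), (9760, Ada, bio, 320, 13)}.
Filtering on salary > 4710 ∧ pid ≠ hr leaves {(4740, Hal, cs, 7750, 17), (6850, Eve, cs, 320, 1), (6850, Eve, cs, 320, 13), (9260, Gus, k1, 5330, 15), (9540, Wes, law, 320, 1), (9540, Wes, law, 320, 13), (9760, Ada, bio, 320, 1), (9760, Ada, bio, 320, 13)}.
π[pid, salary, budget, eid]: project onto (pid, salary, budget, eid) → {(bio, 9760, 320, 1), (bio, 9760, 320, 13), (cs, 4740, 7750, 17), (cs, 6850, 320, 1), (cs, 6850, 320, 13), (k1, 9260, 5330, 15), (law, 9540, 320, 1), (law, 9540, 320, 13)}
Filtering on pid ≠ cs leaves {(bio, 9760, 320, 1), (bio, 9760, 320, 13), (k1, 9260, 5330, 15), (law, 9540, 320, 1), (law, 9540, 320, 13)}.
π[eid, pid]: project onto (eid, pid) → {(1, bio), (1, law), (13, bio), (13, law), (15, k1)}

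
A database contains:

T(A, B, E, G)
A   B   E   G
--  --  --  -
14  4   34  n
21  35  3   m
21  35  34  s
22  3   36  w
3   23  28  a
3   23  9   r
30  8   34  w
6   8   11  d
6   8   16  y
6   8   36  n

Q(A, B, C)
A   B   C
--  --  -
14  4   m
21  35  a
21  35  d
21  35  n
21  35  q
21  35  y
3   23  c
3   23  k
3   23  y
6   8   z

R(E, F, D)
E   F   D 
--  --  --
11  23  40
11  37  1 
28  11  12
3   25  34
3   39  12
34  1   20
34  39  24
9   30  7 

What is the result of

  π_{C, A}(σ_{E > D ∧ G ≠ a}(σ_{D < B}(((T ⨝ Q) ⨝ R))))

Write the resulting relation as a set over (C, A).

{(a, 21), (c, 3), (d, 21), (k, 3), (n, 21), (q, 21), (y, 21), (y, 3), (z, 6)}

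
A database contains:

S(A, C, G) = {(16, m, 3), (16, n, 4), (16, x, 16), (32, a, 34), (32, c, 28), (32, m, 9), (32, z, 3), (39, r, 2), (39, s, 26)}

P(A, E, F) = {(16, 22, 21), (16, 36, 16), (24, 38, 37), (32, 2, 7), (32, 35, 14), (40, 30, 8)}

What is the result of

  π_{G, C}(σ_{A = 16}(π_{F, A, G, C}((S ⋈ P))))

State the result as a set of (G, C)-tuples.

Joining S and P on A yields {(16, m, 3, 22, 21), (16, m, 3, 36, 16), (16, n, 4, 22, 21), (16, n, 4, 36, 16), (16, x, 16, 22, 21), (16, x, 16, 36, 16), (32, a, 34, 2, 7), (32, a, 34, 35, 14), (32, c, 28, 2, 7), (32, c, 28, 35, 14), (32, m, 9, 2, 7), (32, m, 9, 35, 14), (32, z, 3, 2, 7), (32, z, 3, 35, 14)}.
π[F, A, G, C]: project onto (F, A, G, C) → {(14, 32, 28, c), (14, 32, 3, z), (14, 32, 34, a), (14, 32, 9, m), (16, 16, 16, x), (16, 16, 3, m), (16, 16, 4, n), (21, 16, 16, x), (21, 16, 3, m), (21, 16, 4, n), (7, 32, 28, c), (7, 32, 3, z), (7, 32, 34, a), (7, 32, 9, m)}
Selection A = 16: {(16, 16, 16, x), (16, 16, 3, m), (16, 16, 4, n), (21, 16, 16, x), (21, 16, 3, m), (21, 16, 4, n)}
π[G, C]: project onto (G, C) (3 duplicate(s) eliminated) → {(16, x), (3, m), (4, n)}

{(16, x), (3, m), (4, n)}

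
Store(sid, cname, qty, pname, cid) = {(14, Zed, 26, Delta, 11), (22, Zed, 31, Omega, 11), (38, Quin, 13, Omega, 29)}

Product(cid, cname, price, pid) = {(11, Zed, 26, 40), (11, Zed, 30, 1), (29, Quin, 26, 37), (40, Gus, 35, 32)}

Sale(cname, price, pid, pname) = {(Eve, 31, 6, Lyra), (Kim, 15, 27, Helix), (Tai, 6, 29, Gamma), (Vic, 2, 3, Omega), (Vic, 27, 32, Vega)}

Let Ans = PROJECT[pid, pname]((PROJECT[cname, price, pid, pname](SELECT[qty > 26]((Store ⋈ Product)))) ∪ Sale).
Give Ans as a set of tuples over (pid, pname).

Joining Store and Product on cname, cid yields {(14, Zed, 26, Delta, 11, 26, 40), (14, Zed, 26, Delta, 11, 30, 1), (22, Zed, 31, Omega, 11, 26, 40), (22, Zed, 31, Omega, 11, 30, 1), (38, Quin, 13, Omega, 29, 26, 37)}.
Apply σ_{qty > 26}; surviving tuples: {(22, Zed, 31, Omega, 11, 26, 40), (22, Zed, 31, Omega, 11, 30, 1)}
π_{cname, price, pid, pname} gives {(Zed, 26, 40, Omega), (Zed, 30, 1, Omega)}.
Union: {(Zed, 26, 40, Omega), (Zed, 30, 1, Omega)} with {(Eve, 31, 6, Lyra), (Kim, 15, 27, Helix), (Tai, 6, 29, Gamma), (Vic, 2, 3, Omega), (Vic, 27, 32, Vega)} → {(Eve, 31, 6, Lyra), (Kim, 15, 27, Helix), (Tai, 6, 29, Gamma), (Vic, 2, 3, Omega), (Vic, 27, 32, Vega), (Zed, 26, 40, Omega), (Zed, 30, 1, Omega)}
π_{pid, pname} gives {(1, Omega), (27, Helix), (29, Gamma), (3, Omega), (32, Vega), (40, Omega), (6, Lyra)}.

{(1, Omega), (27, Helix), (29, Gamma), (3, Omega), (32, Vega), (40, Omega), (6, Lyra)}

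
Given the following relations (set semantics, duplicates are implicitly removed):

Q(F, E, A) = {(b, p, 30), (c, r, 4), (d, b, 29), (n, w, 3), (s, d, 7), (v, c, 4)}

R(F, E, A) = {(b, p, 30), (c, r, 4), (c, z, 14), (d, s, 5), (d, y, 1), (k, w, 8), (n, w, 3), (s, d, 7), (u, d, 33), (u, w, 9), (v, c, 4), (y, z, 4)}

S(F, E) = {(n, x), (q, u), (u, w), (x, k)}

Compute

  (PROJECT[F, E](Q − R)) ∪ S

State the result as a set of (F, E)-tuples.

Difference: {(b, p, 30), (c, r, 4), (d, b, 29), (n, w, 3), (s, d, 7), (v, c, 4)} with {(b, p, 30), (c, r, 4), (c, z, 14), (d, s, 5), (d, y, 1), (k, w, 8), (n, w, 3), (s, d, 7), (u, d, 33), (u, w, 9), (v, c, 4), (y, z, 4)} → {(d, b, 29)}
π[F, E]: project onto (F, E) → {(d, b)}
Union: {(d, b)} with {(n, x), (q, u), (u, w), (x, k)} → {(d, b), (n, x), (q, u), (u, w), (x, k)}

{(d, b), (n, x), (q, u), (u, w), (x, k)}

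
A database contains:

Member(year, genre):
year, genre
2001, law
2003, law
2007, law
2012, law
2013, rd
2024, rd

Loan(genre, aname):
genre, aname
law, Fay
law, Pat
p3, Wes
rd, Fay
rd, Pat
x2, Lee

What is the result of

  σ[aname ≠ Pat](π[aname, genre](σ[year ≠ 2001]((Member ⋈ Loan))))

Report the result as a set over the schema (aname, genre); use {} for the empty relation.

{(Fay, law), (Fay, rd)}

Member ⋈ Loan (natural join on genre): {(2001, law, Fay), (2001, law, Pat), (2003, law, Fay), (2003, law, Pat), (2007, law, Fay), (2007, law, Pat), (2012, law, Fay), (2012, law, Pat), (2013, rd, Fay), (2013, rd, Pat), (2024, rd, Fay), (2024, rd, Pat)}
σ[year ≠ 2001]: keep tuples satisfying year ≠ 2001 → {(2003, law, Fay), (2003, law, Pat), (2007, law, Fay), (2007, law, Pat), (2012, law, Fay), (2012, law, Pat), (2013, rd, Fay), (2013, rd, Pat), (2024, rd, Fay), (2024, rd, Pat)}
Keep only column(s) aname, genre (6 duplicate(s) eliminated): {(Fay, law), (Fay, rd), (Pat, law), (Pat, rd)}
σ[aname ≠ Pat]: keep tuples satisfying aname ≠ Pat → {(Fay, law), (Fay, rd)}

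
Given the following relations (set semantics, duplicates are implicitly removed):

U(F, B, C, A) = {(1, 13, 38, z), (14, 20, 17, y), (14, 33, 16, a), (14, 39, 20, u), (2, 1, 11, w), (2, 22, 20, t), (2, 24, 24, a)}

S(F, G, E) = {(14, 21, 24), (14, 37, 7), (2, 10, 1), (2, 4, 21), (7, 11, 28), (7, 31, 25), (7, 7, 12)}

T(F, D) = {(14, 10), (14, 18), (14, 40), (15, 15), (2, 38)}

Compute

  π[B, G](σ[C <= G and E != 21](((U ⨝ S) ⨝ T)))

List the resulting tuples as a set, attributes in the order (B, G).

U ⋈ S (natural join on F): {(14, 20, 17, y, 21, 24), (14, 20, 17, y, 37, 7), (14, 33, 16, a, 21, 24), (14, 33, 16, a, 37, 7), (14, 39, 20, u, 21, 24), (14, 39, 20, u, 37, 7), (2, 1, 11, w, 10, 1), (2, 1, 11, w, 4, 21), (2, 22, 20, t, 10, 1), (2, 22, 20, t, 4, 21), (2, 24, 24, a, 10, 1), (2, 24, 24, a, 4, 21)}
(U ⨝ S) ⋈ T (natural join on F): {(14, 20, 17, y, 21, 24, 10), (14, 20, 17, y, 21, 24, 18), (14, 20, 17, y, 21, 24, 40), (14, 20, 17, y, 37, 7, 10), (14, 20, 17, y, 37, 7, 18), (14, 20, 17, y, 37, 7, 40), (14, 33, 16, a, 21, 24, 10), (14, 33, 16, a, 21, 24, 18), (14, 33, 16, a, 21, 24, 40), (14, 33, 16, a, 37, 7, 10), (14, 33, 16, a, 37, 7, 18), (14, 33, 16, a, 37, 7, 40), (14, 39, 20, u, 21, 24, 10), (14, 39, 20, u, 21, 24, 18), (14, 39, 20, u, 21, 24, 40), (14, 39, 20, u, 37, 7, 10), (14, 39, 20, u, 37, 7, 18), (14, 39, 20, u, 37, 7, 40), (2, 1, 11, w, 10, 1, 38), (2, 1, 11, w, 4, 21, 38), (2, 22, 20, t, 10, 1, 38), (2, 22, 20, t, 4, 21, 38), (2, 24, 24, a, 10, 1, 38), (2, 24, 24, a, 4, 21, 38)}
Selection C <= G and E != 21: {(14, 20, 17, y, 21, 24, 10), (14, 20, 17, y, 21, 24, 18), (14, 20, 17, y, 21, 24, 40), (14, 20, 17, y, 37, 7, 10), (14, 20, 17, y, 37, 7, 18), (14, 20, 17, y, 37, 7, 40), (14, 33, 16, a, 21, 24, 10), (14, 33, 16, a, 21, 24, 18), (14, 33, 16, a, 21, 24, 40), (14, 33, 16, a, 37, 7, 10), (14, 33, 16, a, 37, 7, 18), (14, 33, 16, a, 37, 7, 40), (14, 39, 20, u, 21, 24, 10), (14, 39, 20, u, 21, 24, 18), (14, 39, 20, u, 21, 24, 40), (14, 39, 20, u, 37, 7, 10), (14, 39, 20, u, 37, 7, 18), (14, 39, 20, u, 37, 7, 40)}
Keep only column(s) B, G (12 duplicate(s) eliminated): {(20, 21), (20, 37), (33, 21), (33, 37), (39, 21), (39, 37)}

{(20, 21), (20, 37), (33, 21), (33, 37), (39, 21), (39, 37)}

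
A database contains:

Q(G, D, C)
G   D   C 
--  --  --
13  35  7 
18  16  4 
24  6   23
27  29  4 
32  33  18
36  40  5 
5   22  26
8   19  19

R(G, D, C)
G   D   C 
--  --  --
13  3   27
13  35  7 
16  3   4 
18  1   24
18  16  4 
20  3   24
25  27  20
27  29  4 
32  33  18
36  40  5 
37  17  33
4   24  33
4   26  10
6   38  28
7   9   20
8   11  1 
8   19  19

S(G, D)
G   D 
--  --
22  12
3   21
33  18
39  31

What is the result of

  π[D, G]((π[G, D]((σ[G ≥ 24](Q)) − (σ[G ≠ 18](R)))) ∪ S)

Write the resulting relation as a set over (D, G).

Selection G ≥ 24: {(24, 6, 23), (27, 29, 4), (32, 33, 18), (36, 40, 5)}
Selection G ≠ 18: {(13, 3, 27), (13, 35, 7), (16, 3, 4), (20, 3, 24), (25, 27, 20), (27, 29, 4), (32, 33, 18), (36, 40, 5), (37, 17, 33), (4, 24, 33), (4, 26, 10), (6, 38, 28), (7, 9, 20), (8, 11, 1), (8, 19, 19)}
Set difference of the two operands is {(24, 6, 23)}.
π_{G, D} gives {(24, 6)}.
Set union of the two operands is {(22, 12), (24, 6), (3, 21), (33, 18), (39, 31)}.
π_{D, G} gives {(12, 22), (18, 33), (21, 3), (31, 39), (6, 24)}.

{(12, 22), (18, 33), (21, 3), (31, 39), (6, 24)}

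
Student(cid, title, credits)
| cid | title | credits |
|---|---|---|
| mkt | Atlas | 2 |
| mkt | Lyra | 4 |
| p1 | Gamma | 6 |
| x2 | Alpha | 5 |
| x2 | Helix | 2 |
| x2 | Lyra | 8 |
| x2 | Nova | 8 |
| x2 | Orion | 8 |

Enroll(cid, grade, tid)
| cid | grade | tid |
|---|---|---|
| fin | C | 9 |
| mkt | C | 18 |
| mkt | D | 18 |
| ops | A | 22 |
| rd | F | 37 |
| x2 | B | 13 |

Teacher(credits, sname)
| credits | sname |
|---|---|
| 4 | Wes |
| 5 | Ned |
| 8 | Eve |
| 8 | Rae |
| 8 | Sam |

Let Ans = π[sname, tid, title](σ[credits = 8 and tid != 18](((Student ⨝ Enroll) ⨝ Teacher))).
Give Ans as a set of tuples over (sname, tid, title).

Joining Student and Enroll on cid yields {(mkt, Atlas, 2, C, 18), (mkt, Atlas, 2, D, 18), (mkt, Lyra, 4, C, 18), (mkt, Lyra, 4, D, 18), (x2, Alpha, 5, B, 13), (x2, Helix, 2, B, 13), (x2, Lyra, 8, B, 13), (x2, Nova, 8, B, 13), (x2, Orion, 8, B, 13)}.
Joining (Student ⨝ Enroll) and Teacher on credits yields {(mkt, Lyra, 4, C, 18, Wes), (mkt, Lyra, 4, D, 18, Wes), (x2, Alpha, 5, B, 13, Ned), (x2, Lyra, 8, B, 13, Eve), (x2, Lyra, 8, B, 13, Rae), (x2, Lyra, 8, B, 13, Sam), (x2, Nova, 8, B, 13, Eve), (x2, Nova, 8, B, 13, Rae), (x2, Nova, 8, B, 13, Sam), (x2, Orion, 8, B, 13, Eve), (x2, Orion, 8, B, 13, Rae), (x2, Orion, 8, B, 13, Sam)}.
σ[credits = 8 and tid != 18]: keep tuples satisfying credits = 8 and tid != 18 → {(x2, Lyra, 8, B, 13, Eve), (x2, Lyra, 8, B, 13, Rae), (x2, Lyra, 8, B, 13, Sam), (x2, Nova, 8, B, 13, Eve), (x2, Nova, 8, B, 13, Rae), (x2, Nova, 8, B, 13, Sam), (x2, Orion, 8, B, 13, Eve), (x2, Orion, 8, B, 13, Rae), (x2, Orion, 8, B, 13, Sam)}
Projecting to sname, tid, title: {(Eve, 13, Lyra), (Eve, 13, Nova), (Eve, 13, Orion), (Rae, 13, Lyra), (Rae, 13, Nova), (Rae, 13, Orion), (Sam, 13, Lyra), (Sam, 13, Nova), (Sam, 13, Orion)}

{(Eve, 13, Lyra), (Eve, 13, Nova), (Eve, 13, Orion), (Rae, 13, Lyra), (Rae, 13, Nova), (Rae, 13, Orion), (Sam, 13, Lyra), (Sam, 13, Nova), (Sam, 13, Orion)}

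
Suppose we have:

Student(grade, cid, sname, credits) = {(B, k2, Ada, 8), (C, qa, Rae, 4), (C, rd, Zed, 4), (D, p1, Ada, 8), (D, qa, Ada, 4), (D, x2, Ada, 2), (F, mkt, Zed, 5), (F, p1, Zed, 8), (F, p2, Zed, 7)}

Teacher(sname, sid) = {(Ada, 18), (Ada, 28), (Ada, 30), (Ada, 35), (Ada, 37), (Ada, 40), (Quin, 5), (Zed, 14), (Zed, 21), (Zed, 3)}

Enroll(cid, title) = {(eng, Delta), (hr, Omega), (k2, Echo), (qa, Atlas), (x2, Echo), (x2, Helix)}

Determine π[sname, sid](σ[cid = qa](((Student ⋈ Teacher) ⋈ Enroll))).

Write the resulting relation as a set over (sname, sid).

Natural join on sname: {(B, k2, Ada, 8, 18), (B, k2, Ada, 8, 28), (B, k2, Ada, 8, 30), (B, k2, Ada, 8, 35), (B, k2, Ada, 8, 37), (B, k2, Ada, 8, 40), (C, rd, Zed, 4, 14), (C, rd, Zed, 4, 21), (C, rd, Zed, 4, 3), (D, p1, Ada, 8, 18), (D, p1, Ada, 8, 28), (D, p1, Ada, 8, 30), (D, p1, Ada, 8, 35), (D, p1, Ada, 8, 37), (D, p1, Ada, 8, 40), (D, qa, Ada, 4, 18), (D, qa, Ada, 4, 28), (D, qa, Ada, 4, 30), (D, qa, Ada, 4, 35), (D, qa, Ada, 4, 37), (D, qa, Ada, 4, 40), (D, x2, Ada, 2, 18), (D, x2, Ada, 2, 28), (D, x2, Ada, 2, 30), (D, x2, Ada, 2, 35), (D, x2, Ada, 2, 37), (D, x2, Ada, 2, 40), (F, mkt, Zed, 5, 14), (F, mkt, Zed, 5, 21), (F, mkt, Zed, 5, 3), (F, p1, Zed, 8, 14), (F, p1, Zed, 8, 21), (F, p1, Zed, 8, 3), (F, p2, Zed, 7, 14), (F, p2, Zed, 7, 21), (F, p2, Zed, 7, 3)}
Natural join on cid: {(B, k2, Ada, 8, 18, Echo), (B, k2, Ada, 8, 28, Echo), (B, k2, Ada, 8, 30, Echo), (B, k2, Ada, 8, 35, Echo), (B, k2, Ada, 8, 37, Echo), (B, k2, Ada, 8, 40, Echo), (D, qa, Ada, 4, 18, Atlas), (D, qa, Ada, 4, 28, Atlas), (D, qa, Ada, 4, 30, Atlas), (D, qa, Ada, 4, 35, Atlas), (D, qa, Ada, 4, 37, Atlas), (D, qa, Ada, 4, 40, Atlas), (D, x2, Ada, 2, 18, Echo), (D, x2, Ada, 2, 18, Helix), (D, x2, Ada, 2, 28, Echo), (D, x2, Ada, 2, 28, Helix), (D, x2, Ada, 2, 30, Echo), (D, x2, Ada, 2, 30, Helix), (D, x2, Ada, 2, 35, Echo), (D, x2, Ada, 2, 35, Helix), (D, x2, Ada, 2, 37, Echo), (D, x2, Ada, 2, 37, Helix), (D, x2, Ada, 2, 40, Echo), (D, x2, Ada, 2, 40, Helix)}
Filtering on cid = qa leaves {(D, qa, Ada, 4, 18, Atlas), (D, qa, Ada, 4, 28, Atlas), (D, qa, Ada, 4, 30, Atlas), (D, qa, Ada, 4, 35, Atlas), (D, qa, Ada, 4, 37, Atlas), (D, qa, Ada, 4, 40, Atlas)}.
π_{sname, sid} gives {(Ada, 18), (Ada, 28), (Ada, 30), (Ada, 35), (Ada, 37), (Ada, 40)}.

{(Ada, 18), (Ada, 28), (Ada, 30), (Ada, 35), (Ada, 37), (Ada, 40)}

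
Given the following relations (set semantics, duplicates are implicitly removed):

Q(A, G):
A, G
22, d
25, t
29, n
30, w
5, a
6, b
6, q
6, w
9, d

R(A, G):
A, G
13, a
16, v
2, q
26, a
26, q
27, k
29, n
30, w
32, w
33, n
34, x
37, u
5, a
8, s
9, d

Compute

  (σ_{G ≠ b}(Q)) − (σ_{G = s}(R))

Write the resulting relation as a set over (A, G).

{(22, d), (25, t), (29, n), (30, w), (5, a), (6, q), (6, w), (9, d)}

Apply σ_{G ≠ b}; surviving tuples: {(22, d), (25, t), (29, n), (30, w), (5, a), (6, q), (6, w), (9, d)}
Apply σ_{G = s}; surviving tuples: {(8, s)}
Difference: {(22, d), (25, t), (29, n), (30, w), (5, a), (6, q), (6, w), (9, d)} with {(8, s)} → {(22, d), (25, t), (29, n), (30, w), (5, a), (6, q), (6, w), (9, d)}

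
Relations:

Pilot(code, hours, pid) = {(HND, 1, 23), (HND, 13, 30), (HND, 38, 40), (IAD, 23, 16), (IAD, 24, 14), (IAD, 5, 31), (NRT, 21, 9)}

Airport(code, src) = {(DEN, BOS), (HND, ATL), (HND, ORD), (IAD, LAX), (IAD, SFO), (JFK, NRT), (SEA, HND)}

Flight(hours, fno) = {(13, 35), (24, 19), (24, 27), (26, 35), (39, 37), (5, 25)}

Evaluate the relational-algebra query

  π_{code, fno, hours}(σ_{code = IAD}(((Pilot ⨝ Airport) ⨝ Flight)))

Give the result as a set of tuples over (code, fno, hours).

{(IAD, 19, 24), (IAD, 25, 5), (IAD, 27, 24)}

Natural join on code: {(HND, 1, 23, ATL), (HND, 1, 23, ORD), (HND, 13, 30, ATL), (HND, 13, 30, ORD), (HND, 38, 40, ATL), (HND, 38, 40, ORD), (IAD, 23, 16, LAX), (IAD, 23, 16, SFO), (IAD, 24, 14, LAX), (IAD, 24, 14, SFO), (IAD, 5, 31, LAX), (IAD, 5, 31, SFO)}
Natural join on hours: {(HND, 13, 30, ATL, 35), (HND, 13, 30, ORD, 35), (IAD, 24, 14, LAX, 19), (IAD, 24, 14, LAX, 27), (IAD, 24, 14, SFO, 19), (IAD, 24, 14, SFO, 27), (IAD, 5, 31, LAX, 25), (IAD, 5, 31, SFO, 25)}
σ[code = IAD]: keep tuples satisfying code = IAD → {(IAD, 24, 14, LAX, 19), (IAD, 24, 14, LAX, 27), (IAD, 24, 14, SFO, 19), (IAD, 24, 14, SFO, 27), (IAD, 5, 31, LAX, 25), (IAD, 5, 31, SFO, 25)}
π_{code, fno, hours} gives {(IAD, 19, 24), (IAD, 25, 5), (IAD, 27, 24)} (3 duplicate(s) eliminated).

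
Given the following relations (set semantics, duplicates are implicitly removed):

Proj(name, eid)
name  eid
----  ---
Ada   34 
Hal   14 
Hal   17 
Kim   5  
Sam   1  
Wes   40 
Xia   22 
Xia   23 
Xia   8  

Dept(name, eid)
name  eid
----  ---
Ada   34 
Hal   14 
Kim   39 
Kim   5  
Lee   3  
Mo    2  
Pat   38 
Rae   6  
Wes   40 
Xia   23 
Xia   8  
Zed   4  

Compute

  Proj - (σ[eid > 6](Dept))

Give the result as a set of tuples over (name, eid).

{(Hal, 17), (Kim, 5), (Sam, 1), (Xia, 22)}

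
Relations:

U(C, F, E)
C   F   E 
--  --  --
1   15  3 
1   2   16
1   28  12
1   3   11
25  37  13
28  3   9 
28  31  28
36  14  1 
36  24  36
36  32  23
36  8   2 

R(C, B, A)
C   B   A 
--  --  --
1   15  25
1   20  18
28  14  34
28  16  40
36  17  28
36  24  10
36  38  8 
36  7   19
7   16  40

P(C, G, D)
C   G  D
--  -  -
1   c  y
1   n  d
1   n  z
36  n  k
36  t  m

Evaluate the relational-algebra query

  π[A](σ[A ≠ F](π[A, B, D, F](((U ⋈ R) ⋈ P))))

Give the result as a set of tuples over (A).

{10, 18, 19, 25, 28, 8}

U ⋈ R (natural join on C): {(1, 15, 3, 15, 25), (1, 15, 3, 20, 18), (1, 2, 16, 15, 25), (1, 2, 16, 20, 18), (1, 28, 12, 15, 25), (1, 28, 12, 20, 18), (1, 3, 11, 15, 25), (1, 3, 11, 20, 18), (28, 3, 9, 14, 34), (28, 3, 9, 16, 40), (28, 31, 28, 14, 34), (28, 31, 28, 16, 40), (36, 14, 1, 17, 28), (36, 14, 1, 24, 10), (36, 14, 1, 38, 8), (36, 14, 1, 7, 19), (36, 24, 36, 17, 28), (36, 24, 36, 24, 10), (36, 24, 36, 38, 8), (36, 24, 36, 7, 19), (36, 32, 23, 17, 28), (36, 32, 23, 24, 10), (36, 32, 23, 38, 8), (36, 32, 23, 7, 19), (36, 8, 2, 17, 28), (36, 8, 2, 24, 10), (36, 8, 2, 38, 8), (36, 8, 2, 7, 19)}
(U ⋈ R) ⋈ P (natural join on C): {(1, 15, 3, 15, 25, c, y), (1, 15, 3, 15, 25, n, d), (1, 15, 3, 15, 25, n, z), (1, 15, 3, 20, 18, c, y), (1, 15, 3, 20, 18, n, d), (1, 15, 3, 20, 18, n, z), (1, 2, 16, 15, 25, c, y), (1, 2, 16, 15, 25, n, d), (1, 2, 16, 15, 25, n, z), (1, 2, 16, 20, 18, c, y), (1, 2, 16, 20, 18, n, d), (1, 2, 16, 20, 18, n, z), (1, 28, 12, 15, 25, c, y), (1, 28, 12, 15, 25, n, d), (1, 28, 12, 15, 25, n, z), (1, 28, 12, 20, 18, c, y), (1, 28, 12, 20, 18, n, d), (1, 28, 12, 20, 18, n, z), (1, 3, 11, 15, 25, c, y), (1, 3, 11, 15, 25, n, d), (1, 3, 11, 15, 25, n, z), (1, 3, 11, 20, 18, c, y), (1, 3, 11, 20, 18, n, d), (1, 3, 11, 20, 18, n, z), (36, 14, 1, 17, 28, n, k), (36, 14, 1, 17, 28, t, m), (36, 14, 1, 24, 10, n, k), (36, 14, 1, 24, 10, t, m), (36, 14, 1, 38, 8, n, k), (36, 14, 1, 38, 8, t, m), (36, 14, 1, 7, 19, n, k), (36, 14, 1, 7, 19, t, m), (36, 24, 36, 17, 28, n, k), (36, 24, 36, 17, 28, t, m), (36, 24, 36, 24, 10, n, k), (36, 24, 36, 24, 10, t, m), (36, 24, 36, 38, 8, n, k), (36, 24, 36, 38, 8, t, m), (36, 24, 36, 7, 19, n, k), (36, 24, 36, 7, 19, t, m), (36, 32, 23, 17, 28, n, k), (36, 32, 23, 17, 28, t, m), (36, 32, 23, 24, 10, n, k), (36, 32, 23, 24, 10, t, m), (36, 32, 23, 38, 8, n, k), (36, 32, 23, 38, 8, t, m), (36, 32, 23, 7, 19, n, k), (36, 32, 23, 7, 19, t, m), (36, 8, 2, 17, 28, n, k), (36, 8, 2, 17, 28, t, m), (36, 8, 2, 24, 10, n, k), (36, 8, 2, 24, 10, t, m), (36, 8, 2, 38, 8, n, k), (36, 8, 2, 38, 8, t, m), (36, 8, 2, 7, 19, n, k), (36, 8, 2, 7, 19, t, m)}
Projecting to A, B, D, F: {(10, 24, k, 14), (10, 24, k, 24), (10, 24, k, 32), (10, 24, k, 8), (10, 24, m, 14), (10, 24, m, 24), (10, 24, m, 32), (10, 24, m, 8), (18, 20, d, 15), (18, 20, d, 2), (18, 20, d, 28), (18, 20, d, 3), (18, 20, y, 15), (18, 20, y, 2), (18, 20, y, 28), (18, 20, y, 3), (18, 20, z, 15), (18, 20, z, 2), (18, 20, z, 28), (18, 20, z, 3), (19, 7, k, 14), (19, 7, k, 24), (19, 7, k, 32), (19, 7, k, 8), (19, 7, m, 14), (19, 7, m, 24), (19, 7, m, 32), (19, 7, m, 8), (25, 15, d, 15), (25, 15, d, 2), (25, 15, d, 28), (25, 15, d, 3), (25, 15, y, 15), (25, 15, y, 2), (25, 15, y, 28), (25, 15, y, 3), (25, 15, z, 15), (25, 15, z, 2), (25, 15, z, 28), (25, 15, z, 3), (28, 17, k, 14), (28, 17, k, 24), (28, 17, k, 32), (28, 17, k, 8), (28, 17, m, 14), (28, 17, m, 24), (28, 17, m, 32), (28, 17, m, 8), (8, 38, k, 14), (8, 38, k, 24), (8, 38, k, 32), (8, 38, k, 8), (8, 38, m, 14), (8, 38, m, 24), (8, 38, m, 32), (8, 38, m, 8)}
Selection A ≠ F: {(10, 24, k, 14), (10, 24, k, 24), (10, 24, k, 32), (10, 24, k, 8), (10, 24, m, 14), (10, 24, m, 24), (10, 24, m, 32), (10, 24, m, 8), (18, 20, d, 15), (18, 20, d, 2), (18, 20, d, 28), (18, 20, d, 3), (18, 20, y, 15), (18, 20, y, 2), (18, 20, y, 28), (18, 20, y, 3), (18, 20, z, 15), (18, 20, z, 2), (18, 20, z, 28), (18, 20, z, 3), (19, 7, k, 14), (19, 7, k, 24), (19, 7, k, 32), (19, 7, k, 8), (19, 7, m, 14), (19, 7, m, 24), (19, 7, m, 32), (19, 7, m, 8), (25, 15, d, 15), (25, 15, d, 2), (25, 15, d, 28), (25, 15, d, 3), (25, 15, y, 15), (25, 15, y, 2), (25, 15, y, 28), (25, 15, y, 3), (25, 15, z, 15), (25, 15, z, 2), (25, 15, z, 28), (25, 15, z, 3), (28, 17, k, 14), (28, 17, k, 24), (28, 17, k, 32), (28, 17, k, 8), (28, 17, m, 14), (28, 17, m, 24), (28, 17, m, 32), (28, 17, m, 8), (8, 38, k, 14), (8, 38, k, 24), (8, 38, k, 32), (8, 38, m, 14), (8, 38, m, 24), (8, 38, m, 32)}
Projecting to A (48 duplicate(s) eliminated): {10, 18, 19, 25, 28, 8}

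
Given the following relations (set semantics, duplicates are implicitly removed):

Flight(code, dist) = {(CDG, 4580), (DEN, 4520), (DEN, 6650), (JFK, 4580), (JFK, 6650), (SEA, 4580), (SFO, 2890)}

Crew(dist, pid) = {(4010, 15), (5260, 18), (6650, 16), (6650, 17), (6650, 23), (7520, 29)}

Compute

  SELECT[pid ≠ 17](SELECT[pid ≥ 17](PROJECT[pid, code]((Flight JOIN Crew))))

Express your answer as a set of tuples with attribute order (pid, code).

{(23, DEN), (23, JFK)}

Natural join on dist: {(DEN, 6650, 16), (DEN, 6650, 17), (DEN, 6650, 23), (JFK, 6650, 16), (JFK, 6650, 17), (JFK, 6650, 23)}
π[pid, code]: project onto (pid, code) → {(16, DEN), (16, JFK), (17, DEN), (17, JFK), (23, DEN), (23, JFK)}
Filtering on pid ≥ 17 leaves {(17, DEN), (17, JFK), (23, DEN), (23, JFK)}.
Filtering on pid ≠ 17 leaves {(23, DEN), (23, JFK)}.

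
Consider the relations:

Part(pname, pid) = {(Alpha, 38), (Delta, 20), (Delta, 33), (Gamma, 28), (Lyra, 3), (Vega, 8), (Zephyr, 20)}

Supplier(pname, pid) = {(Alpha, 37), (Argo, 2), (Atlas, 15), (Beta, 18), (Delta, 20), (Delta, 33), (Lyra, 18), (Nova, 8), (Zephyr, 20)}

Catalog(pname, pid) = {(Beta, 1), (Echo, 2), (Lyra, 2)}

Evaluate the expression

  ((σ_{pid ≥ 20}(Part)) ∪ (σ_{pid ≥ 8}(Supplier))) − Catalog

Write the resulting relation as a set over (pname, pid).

Selection pid ≥ 20: {(Alpha, 38), (Delta, 20), (Delta, 33), (Gamma, 28), (Zephyr, 20)}
Selection pid ≥ 8: {(Alpha, 37), (Atlas, 15), (Beta, 18), (Delta, 20), (Delta, 33), (Lyra, 18), (Nova, 8), (Zephyr, 20)}
Set union of the two operands is {(Alpha, 37), (Alpha, 38), (Atlas, 15), (Beta, 18), (Delta, 20), (Delta, 33), (Gamma, 28), (Lyra, 18), (Nova, 8), (Zephyr, 20)}.
Set difference of the two operands is {(Alpha, 37), (Alpha, 38), (Atlas, 15), (Beta, 18), (Delta, 20), (Delta, 33), (Gamma, 28), (Lyra, 18), (Nova, 8), (Zephyr, 20)}.

{(Alpha, 37), (Alpha, 38), (Atlas, 15), (Beta, 18), (Delta, 20), (Delta, 33), (Gamma, 28), (Lyra, 18), (Nova, 8), (Zephyr, 20)}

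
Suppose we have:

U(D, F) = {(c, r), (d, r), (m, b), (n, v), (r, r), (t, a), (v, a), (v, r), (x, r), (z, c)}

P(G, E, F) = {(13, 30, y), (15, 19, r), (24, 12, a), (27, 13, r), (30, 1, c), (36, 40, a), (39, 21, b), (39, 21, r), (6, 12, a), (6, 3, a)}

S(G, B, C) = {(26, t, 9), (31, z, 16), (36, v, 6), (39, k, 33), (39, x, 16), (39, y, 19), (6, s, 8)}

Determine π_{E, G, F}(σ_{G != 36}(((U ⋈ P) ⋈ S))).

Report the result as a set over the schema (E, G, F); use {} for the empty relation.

Natural join on F: {(c, r, 15, 19), (c, r, 27, 13), (c, r, 39, 21), (d, r, 15, 19), (d, r, 27, 13), (d, r, 39, 21), (m, b, 39, 21), (r, r, 15, 19), (r, r, 27, 13), (r, r, 39, 21), (t, a, 24, 12), (t, a, 36, 40), (t, a, 6, 12), (t, a, 6, 3), (v, a, 24, 12), (v, a, 36, 40), (v, a, 6, 12), (v, a, 6, 3), (v, r, 15, 19), (v, r, 27, 13), (v, r, 39, 21), (x, r, 15, 19), (x, r, 27, 13), (x, r, 39, 21), (z, c, 30, 1)}
Natural join on G: {(c, r, 39, 21, k, 33), (c, r, 39, 21, x, 16), (c, r, 39, 21, y, 19), (d, r, 39, 21, k, 33), (d, r, 39, 21, x, 16), (d, r, 39, 21, y, 19), (m, b, 39, 21, k, 33), (m, b, 39, 21, x, 16), (m, b, 39, 21, y, 19), (r, r, 39, 21, k, 33), (r, r, 39, 21, x, 16), (r, r, 39, 21, y, 19), (t, a, 36, 40, v, 6), (t, a, 6, 12, s, 8), (t, a, 6, 3, s, 8), (v, a, 36, 40, v, 6), (v, a, 6, 12, s, 8), (v, a, 6, 3, s, 8), (v, r, 39, 21, k, 33), (v, r, 39, 21, x, 16), (v, r, 39, 21, y, 19), (x, r, 39, 21, k, 33), (x, r, 39, 21, x, 16), (x, r, 39, 21, y, 19)}
Filtering on G != 36 leaves {(c, r, 39, 21, k, 33), (c, r, 39, 21, x, 16), (c, r, 39, 21, y, 19), (d, r, 39, 21, k, 33), (d, r, 39, 21, x, 16), (d, r, 39, 21, y, 19), (m, b, 39, 21, k, 33), (m, b, 39, 21, x, 16), (m, b, 39, 21, y, 19), (r, r, 39, 21, k, 33), (r, r, 39, 21, x, 16), (r, r, 39, 21, y, 19), (t, a, 6, 12, s, 8), (t, a, 6, 3, s, 8), (v, a, 6, 12, s, 8), (v, a, 6, 3, s, 8), (v, r, 39, 21, k, 33), (v, r, 39, 21, x, 16), (v, r, 39, 21, y, 19), (x, r, 39, 21, k, 33), (x, r, 39, 21, x, 16), (x, r, 39, 21, y, 19)}.
π[E, G, F]: project onto (E, G, F) (18 duplicate(s) eliminated) → {(12, 6, a), (21, 39, b), (21, 39, r), (3, 6, a)}

{(12, 6, a), (21, 39, b), (21, 39, r), (3, 6, a)}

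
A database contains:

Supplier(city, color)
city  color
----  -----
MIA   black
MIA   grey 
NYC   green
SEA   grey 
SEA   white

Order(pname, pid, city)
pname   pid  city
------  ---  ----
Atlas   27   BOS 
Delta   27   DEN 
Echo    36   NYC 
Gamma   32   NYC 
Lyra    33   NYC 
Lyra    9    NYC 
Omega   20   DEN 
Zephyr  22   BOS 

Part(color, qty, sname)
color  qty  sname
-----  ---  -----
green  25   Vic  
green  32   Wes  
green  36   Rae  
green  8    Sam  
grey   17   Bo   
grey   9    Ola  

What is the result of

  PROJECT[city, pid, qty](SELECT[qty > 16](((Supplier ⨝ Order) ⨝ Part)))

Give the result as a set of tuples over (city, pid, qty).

{(NYC, 32, 25), (NYC, 32, 32), (NYC, 32, 36), (NYC, 33, 25), (NYC, 33, 32), (NYC, 33, 36), (NYC, 36, 25), (NYC, 36, 32), (NYC, 36, 36), (NYC, 9, 25), (NYC, 9, 32), (NYC, 9, 36)}

Joining Supplier and Order on city yields {(NYC, green, Echo, 36), (NYC, green, Gamma, 32), (NYC, green, Lyra, 33), (NYC, green, Lyra, 9)}.
Joining (Supplier ⨝ Order) and Part on color yields {(NYC, green, Echo, 36, 25, Vic), (NYC, green, Echo, 36, 32, Wes), (NYC, green, Echo, 36, 36, Rae), (NYC, green, Echo, 36, 8, Sam), (NYC, green, Gamma, 32, 25, Vic), (NYC, green, Gamma, 32, 32, Wes), (NYC, green, Gamma, 32, 36, Rae), (NYC, green, Gamma, 32, 8, Sam), (NYC, green, Lyra, 33, 25, Vic), (NYC, green, Lyra, 33, 32, Wes), (NYC, green, Lyra, 33, 36, Rae), (NYC, green, Lyra, 33, 8, Sam), (NYC, green, Lyra, 9, 25, Vic), (NYC, green, Lyra, 9, 32, Wes), (NYC, green, Lyra, 9, 36, Rae), (NYC, green, Lyra, 9, 8, Sam)}.
σ[qty > 16]: keep tuples satisfying qty > 16 → {(NYC, green, Echo, 36, 25, Vic), (NYC, green, Echo, 36, 32, Wes), (NYC, green, Echo, 36, 36, Rae), (NYC, green, Gamma, 32, 25, Vic), (NYC, green, Gamma, 32, 32, Wes), (NYC, green, Gamma, 32, 36, Rae), (NYC, green, Lyra, 33, 25, Vic), (NYC, green, Lyra, 33, 32, Wes), (NYC, green, Lyra, 33, 36, Rae), (NYC, green, Lyra, 9, 25, Vic), (NYC, green, Lyra, 9, 32, Wes), (NYC, green, Lyra, 9, 36, Rae)}
π[city, pid, qty]: project onto (city, pid, qty) → {(NYC, 32, 25), (NYC, 32, 32), (NYC, 32, 36), (NYC, 33, 25), (NYC, 33, 32), (NYC, 33, 36), (NYC, 36, 25), (NYC, 36, 32), (NYC, 36, 36), (NYC, 9, 25), (NYC, 9, 32), (NYC, 9, 36)}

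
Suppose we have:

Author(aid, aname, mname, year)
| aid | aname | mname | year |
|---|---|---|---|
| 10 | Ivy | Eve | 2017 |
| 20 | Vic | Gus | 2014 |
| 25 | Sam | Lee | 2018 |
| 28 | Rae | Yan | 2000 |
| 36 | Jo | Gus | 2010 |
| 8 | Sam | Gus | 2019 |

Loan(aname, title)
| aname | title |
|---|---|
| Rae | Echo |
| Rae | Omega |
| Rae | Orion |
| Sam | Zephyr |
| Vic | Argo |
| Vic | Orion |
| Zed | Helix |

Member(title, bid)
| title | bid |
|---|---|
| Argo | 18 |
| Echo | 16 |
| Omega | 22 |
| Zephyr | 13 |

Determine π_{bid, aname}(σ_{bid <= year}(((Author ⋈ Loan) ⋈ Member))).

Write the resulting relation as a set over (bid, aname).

Natural join on aname: {(20, Vic, Gus, 2014, Argo), (20, Vic, Gus, 2014, Orion), (25, Sam, Lee, 2018, Zephyr), (28, Rae, Yan, 2000, Echo), (28, Rae, Yan, 2000, Omega), (28, Rae, Yan, 2000, Orion), (8, Sam, Gus, 2019, Zephyr)}
Natural join on title: {(20, Vic, Gus, 2014, Argo, 18), (25, Sam, Lee, 2018, Zephyr, 13), (28, Rae, Yan, 2000, Echo, 16), (28, Rae, Yan, 2000, Omega, 22), (8, Sam, Gus, 2019, Zephyr, 13)}
Filtering on bid <= year leaves {(20, Vic, Gus, 2014, Argo, 18), (25, Sam, Lee, 2018, Zephyr, 13), (28, Rae, Yan, 2000, Echo, 16), (28, Rae, Yan, 2000, Omega, 22), (8, Sam, Gus, 2019, Zephyr, 13)}.
π[bid, aname]: project onto (bid, aname) (1 duplicate(s) eliminated) → {(13, Sam), (16, Rae), (18, Vic), (22, Rae)}

{(13, Sam), (16, Rae), (18, Vic), (22, Rae)}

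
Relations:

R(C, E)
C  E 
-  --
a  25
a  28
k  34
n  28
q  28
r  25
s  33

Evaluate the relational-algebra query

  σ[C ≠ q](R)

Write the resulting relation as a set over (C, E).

{(a, 25), (a, 28), (k, 34), (n, 28), (r, 25), (s, 33)}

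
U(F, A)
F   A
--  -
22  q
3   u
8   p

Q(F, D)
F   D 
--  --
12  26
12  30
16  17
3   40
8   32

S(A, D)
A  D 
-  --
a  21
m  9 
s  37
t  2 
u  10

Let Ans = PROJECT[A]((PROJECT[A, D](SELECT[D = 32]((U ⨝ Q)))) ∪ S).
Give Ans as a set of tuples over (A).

{a, m, p, s, t, u}

Natural join on F: {(3, u, 40), (8, p, 32)}
σ[D = 32]: keep tuples satisfying D = 32 → {(8, p, 32)}
Projecting to A, D: {(p, 32)}
Taking the union: {(a, 21), (m, 9), (p, 32), (s, 37), (t, 2), (u, 10)}
Projecting to A: {a, m, p, s, t, u}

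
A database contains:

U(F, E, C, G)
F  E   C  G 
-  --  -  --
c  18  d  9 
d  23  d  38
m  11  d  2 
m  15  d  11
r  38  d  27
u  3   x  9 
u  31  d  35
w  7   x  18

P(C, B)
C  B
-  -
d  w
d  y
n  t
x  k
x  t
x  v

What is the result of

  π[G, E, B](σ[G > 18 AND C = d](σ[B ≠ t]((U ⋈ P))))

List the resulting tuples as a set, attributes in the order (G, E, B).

Natural join on C: {(c, 18, d, 9, w), (c, 18, d, 9, y), (d, 23, d, 38, w), (d, 23, d, 38, y), (m, 11, d, 2, w), (m, 11, d, 2, y), (m, 15, d, 11, w), (m, 15, d, 11, y), (r, 38, d, 27, w), (r, 38, d, 27, y), (u, 3, x, 9, k), (u, 3, x, 9, t), (u, 3, x, 9, v), (u, 31, d, 35, w), (u, 31, d, 35, y), (w, 7, x, 18, k), (w, 7, x, 18, t), (w, 7, x, 18, v)}
Selection B ≠ t: {(c, 18, d, 9, w), (c, 18, d, 9, y), (d, 23, d, 38, w), (d, 23, d, 38, y), (m, 11, d, 2, w), (m, 11, d, 2, y), (m, 15, d, 11, w), (m, 15, d, 11, y), (r, 38, d, 27, w), (r, 38, d, 27, y), (u, 3, x, 9, k), (u, 3, x, 9, v), (u, 31, d, 35, w), (u, 31, d, 35, y), (w, 7, x, 18, k), (w, 7, x, 18, v)}
Selection G > 18 AND C = d: {(d, 23, d, 38, w), (d, 23, d, 38, y), (r, 38, d, 27, w), (r, 38, d, 27, y), (u, 31, d, 35, w), (u, 31, d, 35, y)}
π[G, E, B]: project onto (G, E, B) → {(27, 38, w), (27, 38, y), (35, 31, w), (35, 31, y), (38, 23, w), (38, 23, y)}

{(27, 38, w), (27, 38, y), (35, 31, w), (35, 31, y), (38, 23, w), (38, 23, y)}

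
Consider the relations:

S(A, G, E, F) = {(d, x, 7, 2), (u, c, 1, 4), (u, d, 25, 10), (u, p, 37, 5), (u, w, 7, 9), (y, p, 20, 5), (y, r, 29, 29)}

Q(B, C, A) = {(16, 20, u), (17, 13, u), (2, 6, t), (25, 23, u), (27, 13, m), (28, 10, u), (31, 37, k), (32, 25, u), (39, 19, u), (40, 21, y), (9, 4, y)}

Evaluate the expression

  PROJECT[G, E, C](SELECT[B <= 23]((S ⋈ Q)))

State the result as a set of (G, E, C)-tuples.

Natural join on A: {(u, c, 1, 4, 16, 20), (u, c, 1, 4, 17, 13), (u, c, 1, 4, 25, 23), (u, c, 1, 4, 28, 10), (u, c, 1, 4, 32, 25), (u, c, 1, 4, 39, 19), (u, d, 25, 10, 16, 20), (u, d, 25, 10, 17, 13), (u, d, 25, 10, 25, 23), (u, d, 25, 10, 28, 10), (u, d, 25, 10, 32, 25), (u, d, 25, 10, 39, 19), (u, p, 37, 5, 16, 20), (u, p, 37, 5, 17, 13), (u, p, 37, 5, 25, 23), (u, p, 37, 5, 28, 10), (u, p, 37, 5, 32, 25), (u, p, 37, 5, 39, 19), (u, w, 7, 9, 16, 20), (u, w, 7, 9, 17, 13), (u, w, 7, 9, 25, 23), (u, w, 7, 9, 28, 10), (u, w, 7, 9, 32, 25), (u, w, 7, 9, 39, 19), (y, p, 20, 5, 40, 21), (y, p, 20, 5, 9, 4), (y, r, 29, 29, 40, 21), (y, r, 29, 29, 9, 4)}
σ[B <= 23]: keep tuples satisfying B <= 23 → {(u, c, 1, 4, 16, 20), (u, c, 1, 4, 17, 13), (u, d, 25, 10, 16, 20), (u, d, 25, 10, 17, 13), (u, p, 37, 5, 16, 20), (u, p, 37, 5, 17, 13), (u, w, 7, 9, 16, 20), (u, w, 7, 9, 17, 13), (y, p, 20, 5, 9, 4), (y, r, 29, 29, 9, 4)}
Keep only column(s) G, E, C: {(c, 1, 13), (c, 1, 20), (d, 25, 13), (d, 25, 20), (p, 20, 4), (p, 37, 13), (p, 37, 20), (r, 29, 4), (w, 7, 13), (w, 7, 20)}

{(c, 1, 13), (c, 1, 20), (d, 25, 13), (d, 25, 20), (p, 20, 4), (p, 37, 13), (p, 37, 20), (r, 29, 4), (w, 7, 13), (w, 7, 20)}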